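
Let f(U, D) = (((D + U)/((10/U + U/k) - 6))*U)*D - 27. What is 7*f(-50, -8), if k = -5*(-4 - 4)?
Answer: 3219839/149 ≈ 21610.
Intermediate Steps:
k = 40 (k = -5*(-8) = 40)
f(U, D) = -27 + D*U*(D + U)/(-6 + 10/U + U/40) (f(U, D) = (((D + U)/((10/U + U/40) - 6))*U)*D - 27 = (((D + U)/(-6 + 10/U + U/40))*U)*D - 27 = (U*(D + U)/(-6 + 10/U + U/40))*D - 27 = D*U*(D + U)/(-6 + 10/U + U/40) - 27 = -27 + D*U*(D + U)/(-6 + 10/U + U/40))
7*f(-50, -8) = 7*((-10800 - 27*(-50)² + 6480*(-50) + 40*(-8)*(-50)³ + 40*(-8)²*(-50)²)/(400 + (-50)² - 240*(-50))) = 7*((-10800 - 27*2500 - 324000 + 40*(-8)*(-125000) + 40*64*2500)/(400 + 2500 + 12000)) = 7*((-10800 - 67500 - 324000 + 40000000 + 6400000)/14900) = 7*((1/14900)*45997700) = 7*(459977/149) = 3219839/149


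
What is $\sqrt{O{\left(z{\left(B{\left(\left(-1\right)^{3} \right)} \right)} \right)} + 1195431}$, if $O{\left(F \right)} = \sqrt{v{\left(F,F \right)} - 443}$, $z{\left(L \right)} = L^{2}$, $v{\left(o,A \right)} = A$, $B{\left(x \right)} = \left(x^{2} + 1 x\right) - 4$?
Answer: $\sqrt{1195431 + i \sqrt{427}} \approx 1093.4 + 0.009 i$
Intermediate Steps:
$B{\left(x \right)} = -4 + x + x^{2}$ ($B{\left(x \right)} = \left(x^{2} + x\right) - 4 = \left(x + x^{2}\right) - 4 = -4 + x + x^{2}$)
$O{\left(F \right)} = \sqrt{-443 + F}$ ($O{\left(F \right)} = \sqrt{F - 443} = \sqrt{-443 + F}$)
$\sqrt{O{\left(z{\left(B{\left(\left(-1\right)^{3} \right)} \right)} \right)} + 1195431} = \sqrt{\sqrt{-443 + \left(-4 + \left(-1\right)^{3} + \left(\left(-1\right)^{3}\right)^{2}\right)^{2}} + 1195431} = \sqrt{\sqrt{-443 + \left(-4 - 1 + \left(-1\right)^{2}\right)^{2}} + 1195431} = \sqrt{\sqrt{-443 + \left(-4 - 1 + 1\right)^{2}} + 1195431} = \sqrt{\sqrt{-443 + \left(-4\right)^{2}} + 1195431} = \sqrt{\sqrt{-443 + 16} + 1195431} = \sqrt{\sqrt{-427} + 1195431} = \sqrt{i \sqrt{427} + 1195431} = \sqrt{1195431 + i \sqrt{427}}$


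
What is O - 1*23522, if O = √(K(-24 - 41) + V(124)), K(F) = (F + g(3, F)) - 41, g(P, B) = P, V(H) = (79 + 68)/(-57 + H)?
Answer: -23522 + I*√452518/67 ≈ -23522.0 + 10.04*I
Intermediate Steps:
V(H) = 147/(-57 + H)
K(F) = -38 + F (K(F) = (F + 3) - 41 = (3 + F) - 41 = -38 + F)
O = I*√452518/67 (O = √((-38 + (-24 - 41)) + 147/(-57 + 124)) = √((-38 - 65) + 147/67) = √(-103 + 147*(1/67)) = √(-103 + 147/67) = √(-6754/67) = I*√452518/67 ≈ 10.04*I)
O - 1*23522 = I*√452518/67 - 1*23522 = I*√452518/67 - 23522 = -23522 + I*√452518/67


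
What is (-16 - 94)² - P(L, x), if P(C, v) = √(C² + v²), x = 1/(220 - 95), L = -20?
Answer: 12100 - √6250001/125 ≈ 12080.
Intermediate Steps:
x = 1/125 ≈ 0.0080000
(-16 - 94)² - P(L, x) = (-16 - 94)² - √((-20)² + (1/125)²) = (-110)² - √(400 + 1/15625) = 12100 - √(6250001/15625) = 12100 - √6250001/125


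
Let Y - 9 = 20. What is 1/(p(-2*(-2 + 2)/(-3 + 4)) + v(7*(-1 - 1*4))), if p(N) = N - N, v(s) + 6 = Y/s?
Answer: -35/239 ≈ -0.14644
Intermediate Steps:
Y = 29 (Y = 9 + 20 = 29)
v(s) = -6 + 29/s
p(N) = 0
1/(p(-2*(-2 + 2)/(-3 + 4)) + v(7*(-1 - 1*4))) = 1/(0 + (-6 + 29/((7*(-1 - 1*4))))) = 1/(0 + (-6 + 29/((7*(-1 - 4))))) = 1/(0 + (-6 + 29/((7*(-5))))) = 1/(0 + (-6 + 29/(-35))) = 1/(0 + (-6 + 29*(-1/35))) = 1/(0 + (-6 - 29/35)) = 1/(0 - 239/35) = 1/(-239/35) = -35/239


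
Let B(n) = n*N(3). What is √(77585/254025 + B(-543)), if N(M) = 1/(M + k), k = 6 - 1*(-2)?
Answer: 2*I*√425605774165/186285 ≈ 7.0042*I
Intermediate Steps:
k = 8 (k = 6 + 2 = 8)
N(M) = 1/(8 + M) (N(M) = 1/(M + 8) = 1/(8 + M))
B(n) = n/11 (B(n) = n/(8 + 3) = n/11)
√(77585/254025 + B(-543)) = √(77585/254025 + (1/11)*(-543)) = √(77585*(1/254025) - 543/11) = √(15517/50805 - 543/11) = √(-27416428/558855) = 2*I*√425605774165/186285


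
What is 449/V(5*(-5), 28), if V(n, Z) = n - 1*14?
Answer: -449/39 ≈ -11.513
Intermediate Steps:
V(n, Z) = -14 + n (V(n, Z) = n - 14 = -14 + n)
449/V(5*(-5), 28) = 449/(-14 + 5*(-5)) = 449/(-14 - 25) = 449/(-39) = 449*(-1/39) = -449/39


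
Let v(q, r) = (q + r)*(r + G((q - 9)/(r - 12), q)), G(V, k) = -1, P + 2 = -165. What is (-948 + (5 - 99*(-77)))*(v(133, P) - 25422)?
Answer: -131662800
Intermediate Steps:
P = -167 (P = -2 - 165 = -167)
v(q, r) = (-1 + r)*(q + r) (v(q, r) = (q + r)*(r - 1) = (q + r)*(-1 + r) = (-1 + r)*(q + r))
(-948 + (5 - 99*(-77)))*(v(133, P) - 25422) = (-948 + (5 - 99*(-77)))*(((-167)² - 1*133 - 1*(-167) + 133*(-167)) - 25422) = (-948 + (5 + 7623))*((27889 - 133 + 167 - 22211) - 25422) = (-948 + 7628)*(5712 - 25422) = 6680*(-19710) = -131662800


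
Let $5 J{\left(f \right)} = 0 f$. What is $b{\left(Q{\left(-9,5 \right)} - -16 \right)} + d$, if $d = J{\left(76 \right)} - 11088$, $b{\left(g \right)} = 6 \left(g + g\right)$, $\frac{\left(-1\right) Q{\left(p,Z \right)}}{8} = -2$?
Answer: $-10704$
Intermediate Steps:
$Q{\left(p,Z \right)} = 16$ ($Q{\left(p,Z \right)} = \left(-8\right) \left(-2\right) = 16$)
$b{\left(g \right)} = 12 g$ ($b{\left(g \right)} = 6 \cdot 2 g = 12 g$)
$J{\left(f \right)} = 0$ ($J{\left(f \right)} = \frac{0 f}{5} = \frac{1}{5} \cdot 0 = 0$)
$d = -11088$ ($d = 0 - 11088 = -11088$)
$b{\left(Q{\left(-9,5 \right)} - -16 \right)} + d = 12 \left(16 - -16\right) - 11088 = 12 \left(16 + 16\right) - 11088 = 12 \cdot 32 - 11088 = 384 - 11088 = -10704$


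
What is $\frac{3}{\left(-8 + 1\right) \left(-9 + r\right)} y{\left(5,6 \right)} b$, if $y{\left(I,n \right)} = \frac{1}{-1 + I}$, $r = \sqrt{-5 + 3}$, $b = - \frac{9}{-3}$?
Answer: $\frac{81}{2324} + \frac{9 i \sqrt{2}}{2324} \approx 0.034854 + 0.0054767 i$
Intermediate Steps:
$b = 3$ ($b = \left(-9\right) \left(- \frac{1}{3}\right) = 3$)
$r = i \sqrt{2}$ ($r = \sqrt{-2} = i \sqrt{2} \approx 1.4142 i$)
$\frac{3}{\left(-8 + 1\right) \left(-9 + r\right)} y{\left(5,6 \right)} b = \frac{3 \frac{1}{\left(-8 + 1\right) \left(-9 + i \sqrt{2}\right)}}{-1 + 5} \cdot 3 = \frac{3 \frac{1}{\left(-7\right) \left(-9 + i \sqrt{2}\right)}}{4} \cdot 3 = \frac{3}{63 - 7 i \sqrt{2}} \cdot \frac{1}{4} \cdot 3 = \frac{3}{4 \left(63 - 7 i \sqrt{2}\right)} 3 = \frac{9}{4 \left(63 - 7 i \sqrt{2}\right)}$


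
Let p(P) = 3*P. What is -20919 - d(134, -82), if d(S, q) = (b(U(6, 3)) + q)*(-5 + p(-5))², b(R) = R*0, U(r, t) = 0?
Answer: 11881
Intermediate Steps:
b(R) = 0
d(S, q) = 400*q (d(S, q) = (0 + q)*(-5 + 3*(-5))² = q*(-5 - 15)² = q*(-20)² = q*400 = 400*q)
-20919 - d(134, -82) = -20919 - 400*(-82) = -20919 - 1*(-32800) = -20919 + 32800 = 11881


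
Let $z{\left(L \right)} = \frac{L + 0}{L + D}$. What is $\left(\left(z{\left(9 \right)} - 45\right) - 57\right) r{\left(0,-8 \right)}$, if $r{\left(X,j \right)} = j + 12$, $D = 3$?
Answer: $-405$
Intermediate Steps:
$r{\left(X,j \right)} = 12 + j$
$z{\left(L \right)} = \frac{L}{3 + L}$ ($z{\left(L \right)} = \frac{L + 0}{L + 3} = \frac{L}{3 + L}$)
$\left(\left(z{\left(9 \right)} - 45\right) - 57\right) r{\left(0,-8 \right)} = \left(\left(\frac{9}{3 + 9} - 45\right) - 57\right) \left(12 - 8\right) = \left(\left(\frac{9}{12} - 45\right) - 57\right) 4 = \left(\left(9 \cdot \frac{1}{12} - 45\right) - 57\right) 4 = \left(\left(\frac{3}{4} - 45\right) - 57\right) 4 = \left(- \frac{177}{4} - 57\right) 4 = \left(- \frac{405}{4}\right) 4 = -405$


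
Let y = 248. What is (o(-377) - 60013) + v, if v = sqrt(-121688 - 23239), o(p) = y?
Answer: -59765 + 3*I*sqrt(16103) ≈ -59765.0 + 380.69*I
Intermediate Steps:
o(p) = 248
v = 3*I*sqrt(16103) (v = sqrt(-144927) = 3*I*sqrt(16103) ≈ 380.69*I)
(o(-377) - 60013) + v = (248 - 60013) + 3*I*sqrt(16103) = -59765 + 3*I*sqrt(16103)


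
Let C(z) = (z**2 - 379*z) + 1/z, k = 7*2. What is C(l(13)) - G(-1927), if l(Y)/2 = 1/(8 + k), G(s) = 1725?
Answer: -211562/121 ≈ -1748.4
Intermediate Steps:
k = 14
l(Y) = 1/11 (l(Y) = 2/(8 + 14) = 2/22 = 2*(1/22) = 1/11)
C(z) = 1/z + z**2 - 379*z
C(l(13)) - G(-1927) = (1 + (1/11)**2*(-379 + 1/11))/(1/11) - 1*1725 = 11*(1 + (1/121)*(-4168/11)) - 1725 = 11*(1 - 4168/1331) - 1725 = 11*(-2837/1331) - 1725 = -2837/121 - 1725 = -211562/121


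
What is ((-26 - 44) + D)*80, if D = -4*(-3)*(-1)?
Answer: -6560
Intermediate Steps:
D = -12 (D = 12*(-1) = -12)
((-26 - 44) + D)*80 = ((-26 - 44) - 12)*80 = (-70 - 12)*80 = -82*80 = -6560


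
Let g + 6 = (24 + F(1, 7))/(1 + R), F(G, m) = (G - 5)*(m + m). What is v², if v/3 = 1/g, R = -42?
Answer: 15129/45796 ≈ 0.33036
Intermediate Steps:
F(G, m) = 2*m*(-5 + G) (F(G, m) = (-5 + G)*(2*m) = 2*m*(-5 + G))
g = -214/41 (g = -6 + (24 + 2*7*(-5 + 1))/(1 - 42) = -6 + (24 + 2*7*(-4))/(-41) = -6 + (24 - 56)*(-1/41) = -6 - 32*(-1/41) = -6 + 32/41 = -214/41 ≈ -5.2195)
v = -123/214 (v = 3/(-214/41) = 3*(-41/214) = -123/214 ≈ -0.57477)
v² = (-123/214)² = 15129/45796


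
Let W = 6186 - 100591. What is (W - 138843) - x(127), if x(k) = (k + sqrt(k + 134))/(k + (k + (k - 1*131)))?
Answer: -58312127/250 - 3*sqrt(29)/250 ≈ -2.3325e+5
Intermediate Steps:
W = -94405
x(k) = (k + sqrt(134 + k))/(-131 + 3*k) (x(k) = (k + sqrt(134 + k))/(k + (k + (k - 131))) = (k + sqrt(134 + k))/(k + (k + (-131 + k))) = (k + sqrt(134 + k))/(k + (-131 + 2*k)) = (k + sqrt(134 + k))/(-131 + 3*k))
(W - 138843) - x(127) = (-94405 - 138843) - (127 + sqrt(134 + 127))/(-131 + 3*127) = -233248 - (127 + sqrt(261))/(-131 + 381) = -233248 - (127 + 3*sqrt(29))/250 = -233248 - (127/250 + 3*sqrt(29)/250) = -233248 + (-127/250 - 3*sqrt(29)/250) = -58312127/250 - 3*sqrt(29)/250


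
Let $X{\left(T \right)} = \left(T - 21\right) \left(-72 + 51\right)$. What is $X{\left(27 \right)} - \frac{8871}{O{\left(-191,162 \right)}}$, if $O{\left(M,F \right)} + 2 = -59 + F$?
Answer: $- \frac{21597}{101} \approx -213.83$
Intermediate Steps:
$O{\left(M,F \right)} = -61 + F$ ($O{\left(M,F \right)} = -2 + \left(-59 + F\right) = -61 + F$)
$X{\left(T \right)} = 441 - 21 T$ ($X{\left(T \right)} = \left(-21 + T\right) \left(-21\right) = 441 - 21 T$)
$X{\left(27 \right)} - \frac{8871}{O{\left(-191,162 \right)}} = \left(441 - 567\right) - \frac{8871}{-61 + 162} = \left(441 - 567\right) - \frac{8871}{101} = -126 - 8871 \cdot \frac{1}{101} = -126 - \frac{8871}{101} = - \frac{21597}{101}$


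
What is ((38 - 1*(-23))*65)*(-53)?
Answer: -210145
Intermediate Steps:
((38 - 1*(-23))*65)*(-53) = ((38 + 23)*65)*(-53) = (61*65)*(-53) = 3965*(-53) = -210145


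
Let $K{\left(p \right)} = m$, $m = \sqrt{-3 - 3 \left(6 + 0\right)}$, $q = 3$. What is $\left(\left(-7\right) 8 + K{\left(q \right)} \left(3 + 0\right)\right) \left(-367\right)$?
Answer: $20552 - 1101 i \sqrt{21} \approx 20552.0 - 5045.4 i$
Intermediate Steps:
$m = i \sqrt{21}$ ($m = \sqrt{-3 - 18} = \sqrt{-21} = i \sqrt{21} \approx 4.5826 i$)
$K{\left(p \right)} = i \sqrt{21}$
$\left(\left(-7\right) 8 + K{\left(q \right)} \left(3 + 0\right)\right) \left(-367\right) = \left(\left(-7\right) 8 + i \sqrt{21} \left(3 + 0\right)\right) \left(-367\right) = \left(-56 + i \sqrt{21} \cdot 3\right) \left(-367\right) = \left(-56 + 3 i \sqrt{21}\right) \left(-367\right) = 20552 - 1101 i \sqrt{21}$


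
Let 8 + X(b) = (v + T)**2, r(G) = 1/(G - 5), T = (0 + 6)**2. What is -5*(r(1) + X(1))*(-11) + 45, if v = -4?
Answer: 223645/4 ≈ 55911.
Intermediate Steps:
T = 36 (T = 6**2 = 36)
r(G) = 1/(-5 + G)
X(b) = 1016 (X(b) = -8 + (-4 + 36)**2 = -8 + 32**2 = -8 + 1024 = 1016)
-5*(r(1) + X(1))*(-11) + 45 = -5*(1/(-5 + 1) + 1016)*(-11) + 45 = -5*(1/(-4) + 1016)*(-11) + 45 = -5*(-1/4 + 1016)*(-11) + 45 = -5*4063/4*(-11) + 45 = -20315/4*(-11) + 45 = 223465/4 + 45 = 223645/4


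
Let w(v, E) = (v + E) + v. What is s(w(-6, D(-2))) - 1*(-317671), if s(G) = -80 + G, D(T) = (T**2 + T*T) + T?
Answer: 317585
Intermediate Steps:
D(T) = T + 2*T**2 (D(T) = (T**2 + T**2) + T = 2*T**2 + T = T + 2*T**2)
w(v, E) = E + 2*v (w(v, E) = (E + v) + v = E + 2*v)
s(w(-6, D(-2))) - 1*(-317671) = (-80 + (-2*(1 + 2*(-2)) + 2*(-6))) - 1*(-317671) = (-80 + (-2*(1 - 4) - 12)) + 317671 = (-80 + (-2*(-3) - 12)) + 317671 = (-80 + (6 - 12)) + 317671 = (-80 - 6) + 317671 = -86 + 317671 = 317585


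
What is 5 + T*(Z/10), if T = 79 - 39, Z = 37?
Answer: 153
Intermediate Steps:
T = 40
5 + T*(Z/10) = 5 + 40*(37/10) = 5 + 148 = 153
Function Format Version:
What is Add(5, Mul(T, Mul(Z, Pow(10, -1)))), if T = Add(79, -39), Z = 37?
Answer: 153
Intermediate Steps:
T = 40
Add(5, Mul(T, Mul(Z, Pow(10, -1)))) = Add(5, Mul(40, Mul(37, Pow(10, -1)))) = Add(5, Mul(40, Mul(37, Rational(1, 10)))) = Add(5, Mul(40, Rational(37, 10))) = Add(5, 148) = 153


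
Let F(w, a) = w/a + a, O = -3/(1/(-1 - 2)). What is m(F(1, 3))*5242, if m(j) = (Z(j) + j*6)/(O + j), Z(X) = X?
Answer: 366940/37 ≈ 9917.3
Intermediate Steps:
O = 9 (O = -3/(1/(-3)) = -3/(-⅓) = -3*(-3) = 9)
F(w, a) = a + w/a
m(j) = 7*j/(9 + j) (m(j) = (j + j*6)/(9 + j) = (j + 6*j)/(9 + j) = (7*j)/(9 + j) = 7*j/(9 + j))
m(F(1, 3))*5242 = (7*(3 + 1/3)/(9 + (3 + 1/3)))*5242 = (7*(3 + 1*(⅓))/(9 + (3 + 1*(⅓))))*5242 = (7*(3 + ⅓)/(9 + (3 + ⅓)))*5242 = (7*(10/3)/(9 + 10/3))*5242 = (7*(10/3)/(37/3))*5242 = (7*(10/3)*(3/37))*5242 = (70/37)*5242 = 366940/37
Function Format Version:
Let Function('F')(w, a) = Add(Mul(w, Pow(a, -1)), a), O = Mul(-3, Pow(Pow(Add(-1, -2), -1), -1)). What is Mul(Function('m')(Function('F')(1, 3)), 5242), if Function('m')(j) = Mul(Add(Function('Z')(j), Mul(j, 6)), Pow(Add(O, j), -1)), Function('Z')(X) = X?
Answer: Rational(366940, 37) ≈ 9917.3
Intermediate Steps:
O = 9 (O = Mul(-3, Pow(Pow(-3, -1), -1)) = Mul(-3, Pow(Rational(-1, 3), -1)) = Mul(-3, -3) = 9)
Function('F')(w, a) = Add(a, Mul(w, Pow(a, -1)))
Function('m')(j) = Mul(7, j, Pow(Add(9, j), -1)) (Function('m')(j) = Mul(Add(j, Mul(j, 6)), Pow(Add(9, j), -1)) = Mul(Add(j, Mul(6, j)), Pow(Add(9, j), -1)) = Mul(Mul(7, j), Pow(Add(9, j), -1)) = Mul(7, j, Pow(Add(9, j), -1)))
Mul(Function('m')(Function('F')(1, 3)), 5242) = Mul(Mul(7, Add(3, Mul(1, Pow(3, -1))), Pow(Add(9, Add(3, Mul(1, Pow(3, -1)))), -1)), 5242) = Mul(Mul(7, Add(3, Mul(1, Rational(1, 3))), Pow(Add(9, Add(3, Mul(1, Rational(1, 3)))), -1)), 5242) = Mul(Mul(7, Add(3, Rational(1, 3)), Pow(Add(9, Add(3, Rational(1, 3))), -1)), 5242) = Mul(Mul(7, Rational(10, 3), Pow(Add(9, Rational(10, 3)), -1)), 5242) = Mul(Mul(7, Rational(10, 3), Pow(Rational(37, 3), -1)), 5242) = Mul(Mul(7, Rational(10, 3), Rational(3, 37)), 5242) = Mul(Rational(70, 37), 5242) = Rational(366940, 37)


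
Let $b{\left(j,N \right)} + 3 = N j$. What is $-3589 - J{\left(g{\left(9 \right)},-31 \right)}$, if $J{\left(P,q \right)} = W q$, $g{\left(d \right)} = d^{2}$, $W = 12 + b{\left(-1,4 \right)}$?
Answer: $-3434$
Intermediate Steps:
$b{\left(j,N \right)} = -3 + N j$
$W = 5$ ($W = 12 + \left(-3 + 4 \left(-1\right)\right) = 12 - 7 = 5$)
$J{\left(P,q \right)} = 5 q$
$-3589 - J{\left(g{\left(9 \right)},-31 \right)} = -3589 - 5 \left(-31\right) = -3589 - -155 = -3589 + 155 = -3434$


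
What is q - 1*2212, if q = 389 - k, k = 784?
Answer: -2607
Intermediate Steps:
q = -395 (q = 389 - 1*784 = 389 - 784 = -395)
q - 1*2212 = -395 - 1*2212 = -395 - 2212 = -2607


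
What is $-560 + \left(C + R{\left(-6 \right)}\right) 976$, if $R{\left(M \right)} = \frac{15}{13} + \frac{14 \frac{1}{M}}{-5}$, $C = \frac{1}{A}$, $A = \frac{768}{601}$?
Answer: $\frac{1856807}{1040} \approx 1785.4$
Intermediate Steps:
$A = \frac{768}{601}$ ($A = 768 \cdot \frac{1}{601} = \frac{768}{601} \approx 1.2779$)
$C = \frac{601}{768}$ ($C = \frac{1}{\frac{768}{601}} = \frac{601}{768} \approx 0.78255$)
$R{\left(M \right)} = \frac{15}{13} - \frac{14}{5 M}$ ($R{\left(M \right)} = 15 \cdot \frac{1}{13} + \frac{14}{M} \left(- \frac{1}{5}\right) = \frac{15}{13} - \frac{14}{5 M}$)
$-560 + \left(C + R{\left(-6 \right)}\right) 976 = -560 + \left(\frac{601}{768} + \frac{-182 + 75 \left(-6\right)}{65 \left(-6\right)}\right) 976 = -560 + \left(\frac{601}{768} + \frac{1}{65} \left(- \frac{1}{6}\right) \left(-182 - 450\right)\right) 976 = -560 + \left(\frac{601}{768} + \frac{1}{65} \left(- \frac{1}{6}\right) \left(-632\right)\right) 976 = -560 + \left(\frac{601}{768} + \frac{316}{195}\right) 976 = -560 + \frac{39987}{16640} \cdot 976 = -560 + \frac{2439207}{1040} = \frac{1856807}{1040}$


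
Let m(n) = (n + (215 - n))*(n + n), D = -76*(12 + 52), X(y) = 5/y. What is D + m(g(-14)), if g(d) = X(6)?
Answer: -13517/3 ≈ -4505.7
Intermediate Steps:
g(d) = ⅚ (g(d) = 5/6 = 5*(⅙) = ⅚)
D = -4864 (D = -76*64 = -4864)
m(n) = 430*n (m(n) = 215*(2*n) = 430*n)
D + m(g(-14)) = -4864 + 430*(⅚) = -4864 + 1075/3 = -13517/3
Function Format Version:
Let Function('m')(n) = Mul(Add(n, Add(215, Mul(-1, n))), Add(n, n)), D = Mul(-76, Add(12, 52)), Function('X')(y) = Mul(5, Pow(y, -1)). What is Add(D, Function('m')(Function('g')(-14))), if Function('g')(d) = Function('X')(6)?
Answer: Rational(-13517, 3) ≈ -4505.7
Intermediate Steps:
Function('g')(d) = Rational(5, 6) (Function('g')(d) = Mul(5, Pow(6, -1)) = Mul(5, Rational(1, 6)) = Rational(5, 6))
D = -4864 (D = Mul(-76, 64) = -4864)
Function('m')(n) = Mul(430, n) (Function('m')(n) = Mul(215, Mul(2, n)) = Mul(430, n))
Add(D, Function('m')(Function('g')(-14))) = Add(-4864, Mul(430, Rational(5, 6))) = Add(-4864, Rational(1075, 3)) = Rational(-13517, 3)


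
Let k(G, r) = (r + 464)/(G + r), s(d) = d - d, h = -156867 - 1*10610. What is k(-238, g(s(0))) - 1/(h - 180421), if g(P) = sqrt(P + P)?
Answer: -80712217/41399862 ≈ -1.9496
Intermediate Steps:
h = -167477 (h = -156867 - 10610 = -167477)
s(d) = 0
g(P) = sqrt(2)*sqrt(P) (g(P) = sqrt(2*P) = sqrt(2)*sqrt(P))
k(G, r) = (464 + r)/(G + r)
k(-238, g(s(0))) - 1/(h - 180421) = (464 + sqrt(2)*sqrt(0))/(-238 + sqrt(2)*sqrt(0)) - 1/(-167477 - 180421) = (464 + sqrt(2)*0)/(-238 + sqrt(2)*0) - 1/(-347898) = (464 + 0)/(-238 + 0) - 1*(-1/347898) = 464/(-238) + 1/347898 = -1/238*464 + 1/347898 = -232/119 + 1/347898 = -80712217/41399862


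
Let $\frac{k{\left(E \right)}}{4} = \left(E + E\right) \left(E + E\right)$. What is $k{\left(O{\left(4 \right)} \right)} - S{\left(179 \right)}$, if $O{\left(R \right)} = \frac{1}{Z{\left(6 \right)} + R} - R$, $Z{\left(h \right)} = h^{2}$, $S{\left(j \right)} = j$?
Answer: $\frac{7381}{100} \approx 73.81$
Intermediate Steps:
$O{\left(R \right)} = \frac{1}{36 + R} - R$ ($O{\left(R \right)} = \frac{1}{6^{2} + R} - R = \frac{1}{36 + R} - R$)
$k{\left(E \right)} = 16 E^{2}$ ($k{\left(E \right)} = 4 \left(E + E\right) \left(E + E\right) = 4 \cdot 2 E 2 E = 4 \cdot 4 E^{2} = 16 E^{2}$)
$k{\left(O{\left(4 \right)} \right)} - S{\left(179 \right)} = 16 \left(\frac{1 - 4^{2} - 144}{36 + 4}\right)^{2} - 179 = 16 \left(\frac{1 - 16 - 144}{40}\right)^{2} - 179 = 16 \left(\frac{1}{40} \left(-159\right)\right)^{2} - 179 = 16 \left(- \frac{159}{40}\right)^{2} - 179 = 16 \cdot \frac{25281}{1600} - 179 = \frac{25281}{100} - 179 = \frac{7381}{100}$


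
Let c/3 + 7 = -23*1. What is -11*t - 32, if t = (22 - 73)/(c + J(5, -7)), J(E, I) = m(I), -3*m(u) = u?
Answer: -10099/263 ≈ -38.399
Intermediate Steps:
m(u) = -u/3
c = -90 (c = -21 + 3*(-23*1) = -21 + 3*(-23) = -21 - 69 = -90)
J(E, I) = -I/3
t = 153/263 (t = (22 - 73)/(-90 - ⅓*(-7)) = -51/(-90 + 7/3) = -51/(-263/3) = -51*(-3/263) = 153/263 ≈ 0.58175)
-11*t - 32 = -11*153/263 - 32 = -1683/263 - 32 = -10099/263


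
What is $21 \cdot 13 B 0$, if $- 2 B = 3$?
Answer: $0$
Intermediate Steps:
$B = - \frac{3}{2}$ ($B = \left(- \frac{1}{2}\right) 3 = - \frac{3}{2} \approx -1.5$)
$21 \cdot 13 B 0 = 21 \cdot 13 \left(\left(- \frac{3}{2}\right) 0\right) = 273 \cdot 0 = 0$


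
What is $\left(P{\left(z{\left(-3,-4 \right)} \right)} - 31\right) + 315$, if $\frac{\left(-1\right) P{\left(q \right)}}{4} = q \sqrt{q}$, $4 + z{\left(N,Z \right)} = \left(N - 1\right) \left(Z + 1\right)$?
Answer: $284 - 64 \sqrt{2} \approx 193.49$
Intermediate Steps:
$z{\left(N,Z \right)} = -4 + \left(1 + Z\right) \left(-1 + N\right)$ ($z{\left(N,Z \right)} = -4 + \left(N - 1\right) \left(Z + 1\right) = -4 + \left(-1 + N\right) \left(1 + Z\right) = -4 + \left(1 + Z\right) \left(-1 + N\right)$)
$P{\left(q \right)} = - 4 q^{\frac{3}{2}}$ ($P{\left(q \right)} = - 4 q \sqrt{q} = - 4 q^{\frac{3}{2}}$)
$\left(P{\left(z{\left(-3,-4 \right)} \right)} - 31\right) + 315 = \left(- 4 \left(-5 - 3 - -4 - -12\right)^{\frac{3}{2}} - 31\right) + 315 = \left(- 4 \left(-5 - 3 + 4 + 12\right)^{\frac{3}{2}} - 31\right) + 315 = \left(- 4 \cdot 8^{\frac{3}{2}} - 31\right) + 315 = \left(- 4 \cdot 16 \sqrt{2} - 31\right) + 315 = \left(- 64 \sqrt{2} - 31\right) + 315 = \left(-31 - 64 \sqrt{2}\right) + 315 = 284 - 64 \sqrt{2}$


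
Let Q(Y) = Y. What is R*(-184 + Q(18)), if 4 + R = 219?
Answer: -35690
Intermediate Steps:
R = 215 (R = -4 + 219 = 215)
R*(-184 + Q(18)) = 215*(-184 + 18) = 215*(-166) = -35690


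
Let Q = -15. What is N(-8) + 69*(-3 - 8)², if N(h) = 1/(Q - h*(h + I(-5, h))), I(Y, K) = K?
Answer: 1193906/143 ≈ 8349.0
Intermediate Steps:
N(h) = 1/(-15 - 2*h²) (N(h) = 1/(-15 - h*(h + h)) = 1/(-15 - h*2*h) = 1/(-15 - 2*h²))
N(-8) + 69*(-3 - 8)² = -1/(15 + 2*(-8)²) + 69*(-3 - 8)² = -1/(15 + 2*64) + 69*(-11)² = -1/(15 + 128) + 69*121 = -1/143 + 8349 = 1193906/143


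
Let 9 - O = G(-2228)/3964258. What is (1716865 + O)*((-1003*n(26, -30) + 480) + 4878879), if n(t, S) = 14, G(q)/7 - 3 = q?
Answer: 33113987315838061239/3964258 ≈ 8.3531e+12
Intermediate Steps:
G(q) = 21 + 7*q
O = 35693897/3964258 (O = 9 - (21 + 7*(-2228))/3964258 = 9 - (21 - 15596)/3964258 = 9 - (-15575)/3964258 = 9 - 1*(-15575/3964258) = 9 + 15575/3964258 = 35693897/3964258 ≈ 9.0039)
(1716865 + O)*((-1003*n(26, -30) + 480) + 4878879) = (1716865 + 35693897/3964258)*((-1003*14 + 480) + 4878879) = 6806131505067*((-14042 + 480) + 4878879)/3964258 = 6806131505067*(-13562 + 4878879)/3964258 = (6806131505067/3964258)*4865317 = 33113987315838061239/3964258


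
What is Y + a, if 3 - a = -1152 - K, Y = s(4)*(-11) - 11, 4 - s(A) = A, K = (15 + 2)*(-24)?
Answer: 736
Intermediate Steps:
K = -408 (K = 17*(-24) = -408)
s(A) = 4 - A
Y = -11 (Y = (4 - 1*4)*(-11) - 11 = (4 - 4)*(-11) - 11 = 0*(-11) - 11 = 0 - 11 = -11)
a = 747 (a = 3 - (-1152 - 1*(-408)) = 3 - (-1152 + 408) = 3 - 1*(-744) = 3 + 744 = 747)
Y + a = -11 + 747 = 736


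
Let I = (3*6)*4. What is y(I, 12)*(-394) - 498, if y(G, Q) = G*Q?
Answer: -340914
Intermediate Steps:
I = 72 (I = 18*4 = 72)
y(I, 12)*(-394) - 498 = (72*12)*(-394) - 498 = 864*(-394) - 498 = -340416 - 498 = -340914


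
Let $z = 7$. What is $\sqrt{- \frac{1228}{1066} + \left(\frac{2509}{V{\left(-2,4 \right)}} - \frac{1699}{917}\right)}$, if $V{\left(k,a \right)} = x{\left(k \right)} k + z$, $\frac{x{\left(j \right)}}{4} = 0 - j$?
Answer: $\frac{i \sqrt{605828445274234}}{1466283} \approx 16.786 i$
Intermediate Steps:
$x{\left(j \right)} = - 4 j$ ($x{\left(j \right)} = 4 \left(0 - j\right) = 4 \left(- j\right) = - 4 j$)
$V{\left(k,a \right)} = 7 - 4 k^{2}$ ($V{\left(k,a \right)} = - 4 k k + 7 = - 4 k^{2} + 7 = 7 - 4 k^{2}$)
$\sqrt{- \frac{1228}{1066} + \left(\frac{2509}{V{\left(-2,4 \right)}} - \frac{1699}{917}\right)} = \sqrt{- \frac{1228}{1066} + \left(\frac{2509}{7 - 4 \left(-2\right)^{2}} - \frac{1699}{917}\right)} = \sqrt{\left(-1228\right) \frac{1}{1066} + \left(\frac{2509}{7 - 16} - \frac{1699}{917}\right)} = \sqrt{- \frac{614}{533} + \left(\frac{2509}{7 - 16} - \frac{1699}{917}\right)} = \sqrt{- \frac{614}{533} + \left(\frac{2509}{-9} - \frac{1699}{917}\right)} = \sqrt{- \frac{614}{533} + \left(2509 \left(- \frac{1}{9}\right) - \frac{1699}{917}\right)} = \sqrt{- \frac{614}{533} - \frac{2316044}{8253}} = \sqrt{- \frac{1239518794}{4398849}} = \frac{i \sqrt{605828445274234}}{1466283}$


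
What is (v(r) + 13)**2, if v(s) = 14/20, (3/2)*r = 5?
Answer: 18769/100 ≈ 187.69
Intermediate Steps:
r = 10/3 (r = (2/3)*5 = 10/3 ≈ 3.3333)
v(s) = 7/10 (v(s) = 14*(1/20) = 7/10)
(v(r) + 13)**2 = (7/10 + 13)**2 = (137/10)**2 = 18769/100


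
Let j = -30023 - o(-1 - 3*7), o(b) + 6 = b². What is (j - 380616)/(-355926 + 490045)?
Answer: -411117/134119 ≈ -3.0653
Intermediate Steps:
o(b) = -6 + b²
j = -30501 (j = -30023 - (-6 + (-1 - 3*7)²) = -30023 - (-6 + (-1 - 21)²) = -30023 - (-6 + (-22)²) = -30023 - (-6 + 484) = -30023 - 1*478 = -30023 - 478 = -30501)
(j - 380616)/(-355926 + 490045) = (-30501 - 380616)/(-355926 + 490045) = -411117/134119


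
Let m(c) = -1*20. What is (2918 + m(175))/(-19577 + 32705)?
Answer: 483/2188 ≈ 0.22075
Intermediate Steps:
m(c) = -20
(2918 + m(175))/(-19577 + 32705) = (2918 - 20)/(-19577 + 32705) = 2898/13128 = 2898*(1/13128) = 483/2188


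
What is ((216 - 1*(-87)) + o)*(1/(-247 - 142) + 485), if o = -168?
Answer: 25469640/389 ≈ 65475.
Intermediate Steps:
((216 - 1*(-87)) + o)*(1/(-247 - 142) + 485) = ((216 - 1*(-87)) - 168)*(1/(-247 - 142) + 485) = ((216 + 87) - 168)*(1/(-389) + 485) = (303 - 168)*(-1/389 + 485) = 135*(188664/389) = 25469640/389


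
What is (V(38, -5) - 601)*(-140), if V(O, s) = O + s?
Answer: 79520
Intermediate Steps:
(V(38, -5) - 601)*(-140) = ((38 - 5) - 601)*(-140) = (33 - 601)*(-140) = -568*(-140) = 79520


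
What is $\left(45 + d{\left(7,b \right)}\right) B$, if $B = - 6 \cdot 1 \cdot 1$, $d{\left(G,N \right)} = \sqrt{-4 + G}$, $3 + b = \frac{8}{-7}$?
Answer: $-270 - 6 \sqrt{3} \approx -280.39$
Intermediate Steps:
$b = - \frac{29}{7}$ ($b = -3 + \frac{8}{-7} = -3 + 8 \left(- \frac{1}{7}\right) = -3 - \frac{8}{7} = - \frac{29}{7} \approx -4.1429$)
$B = -6$ ($B = - 6 \cdot 1 = \left(-1\right) 6 = -6$)
$\left(45 + d{\left(7,b \right)}\right) B = \left(45 + \sqrt{-4 + 7}\right) \left(-6\right) = \left(45 + \sqrt{3}\right) \left(-6\right) = -270 - 6 \sqrt{3}$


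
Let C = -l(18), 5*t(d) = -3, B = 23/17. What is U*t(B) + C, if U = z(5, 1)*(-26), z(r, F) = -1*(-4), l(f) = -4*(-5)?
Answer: 212/5 ≈ 42.400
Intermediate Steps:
l(f) = 20
B = 23/17 (B = 23*(1/17) = 23/17 ≈ 1.3529)
z(r, F) = 4
t(d) = -⅗ (t(d) = (⅕)*(-3) = -⅗)
C = -20 (C = -1*20 = -20)
U = -104 (U = 4*(-26) = -104)
U*t(B) + C = -104*(-⅗) - 20 = 312/5 - 20 = 212/5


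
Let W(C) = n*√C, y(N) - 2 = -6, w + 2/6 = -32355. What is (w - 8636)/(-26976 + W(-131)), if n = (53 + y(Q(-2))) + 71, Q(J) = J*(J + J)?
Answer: 17277847/11399859 + 307435*I*√131/45599436 ≈ 1.5156 + 0.077167*I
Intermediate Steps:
w = -97066/3 (w = -⅓ - 32355 = -97066/3 ≈ -32355.)
Q(J) = 2*J² (Q(J) = J*(2*J) = 2*J²)
y(N) = -4 (y(N) = 2 - 6 = -4)
n = 120 (n = (53 - 4) + 71 = 49 + 71 = 120)
W(C) = 120*√C
(w - 8636)/(-26976 + W(-131)) = (-97066/3 - 8636)/(-26976 + 120*√(-131)) = -122974/(3*(-26976 + 120*(I*√131))) = -122974/(3*(-26976 + 120*I*√131))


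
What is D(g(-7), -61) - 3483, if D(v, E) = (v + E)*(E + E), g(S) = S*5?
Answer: 8229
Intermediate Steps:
g(S) = 5*S
D(v, E) = 2*E*(E + v) (D(v, E) = (E + v)*(2*E) = 2*E*(E + v))
D(g(-7), -61) - 3483 = 2*(-61)*(-61 + 5*(-7)) - 3483 = 2*(-61)*(-61 - 35) - 3483 = 2*(-61)*(-96) - 3483 = 11712 - 3483 = 8229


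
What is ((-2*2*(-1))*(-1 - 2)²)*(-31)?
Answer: -1116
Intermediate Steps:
((-2*2*(-1))*(-1 - 2)²)*(-31) = (-4*(-1)*(-3)²)*(-31) = (4*9)*(-31) = 36*(-31) = -1116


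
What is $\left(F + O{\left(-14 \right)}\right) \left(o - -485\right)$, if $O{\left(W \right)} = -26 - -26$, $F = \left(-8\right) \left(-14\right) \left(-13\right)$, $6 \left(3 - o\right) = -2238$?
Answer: $-1253616$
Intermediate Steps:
$o = 376$ ($o = 3 - -373 = 3 + 373 = 376$)
$F = -1456$ ($F = 112 \left(-13\right) = -1456$)
$O{\left(W \right)} = 0$ ($O{\left(W \right)} = -26 + 26 = 0$)
$\left(F + O{\left(-14 \right)}\right) \left(o - -485\right) = \left(-1456 + 0\right) \left(376 - -485\right) = - 1456 \left(376 + \left(-1827 + 2312\right)\right) = - 1456 \left(376 + 485\right) = \left(-1456\right) 861 = -1253616$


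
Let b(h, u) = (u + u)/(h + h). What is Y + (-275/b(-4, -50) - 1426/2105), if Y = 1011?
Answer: 2080419/2105 ≈ 988.32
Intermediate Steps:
b(h, u) = u/h (b(h, u) = (2*u)/((2*h)) = (2*u)*(1/(2*h)) = u/h)
Y + (-275/b(-4, -50) - 1426/2105) = 1011 + (-275/((-50/(-4))) - 1426/2105) = 1011 + (-275/((-50*(-¼))) - 1426*1/2105) = 1011 + (-275/25/2 - 1426/2105) = 1011 + (-275*2/25 - 1426/2105) = 1011 + (-22 - 1426/2105) = 1011 - 47736/2105 = 2080419/2105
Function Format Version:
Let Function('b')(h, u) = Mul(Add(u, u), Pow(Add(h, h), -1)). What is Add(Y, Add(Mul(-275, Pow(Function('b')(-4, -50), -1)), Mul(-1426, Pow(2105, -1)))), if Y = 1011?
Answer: Rational(2080419, 2105) ≈ 988.32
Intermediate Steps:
Function('b')(h, u) = Mul(u, Pow(h, -1)) (Function('b')(h, u) = Mul(Mul(2, u), Pow(Mul(2, h), -1)) = Mul(Mul(2, u), Mul(Rational(1, 2), Pow(h, -1))) = Mul(u, Pow(h, -1)))
Add(Y, Add(Mul(-275, Pow(Function('b')(-4, -50), -1)), Mul(-1426, Pow(2105, -1)))) = Add(1011, Add(Mul(-275, Pow(Mul(-50, Pow(-4, -1)), -1)), Mul(-1426, Pow(2105, -1)))) = Add(1011, Add(Mul(-275, Pow(Mul(-50, Rational(-1, 4)), -1)), Mul(-1426, Rational(1, 2105)))) = Add(1011, Add(Mul(-275, Pow(Rational(25, 2), -1)), Rational(-1426, 2105))) = Add(1011, Add(Mul(-275, Rational(2, 25)), Rational(-1426, 2105))) = Add(1011, Add(-22, Rational(-1426, 2105))) = Add(1011, Rational(-47736, 2105)) = Rational(2080419, 2105)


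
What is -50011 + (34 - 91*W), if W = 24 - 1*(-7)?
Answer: -52798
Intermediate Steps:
W = 31 (W = 24 + 7 = 31)
-50011 + (34 - 91*W) = -50011 + (34 - 91*31) = -50011 + (34 - 2821) = -50011 - 2787 = -52798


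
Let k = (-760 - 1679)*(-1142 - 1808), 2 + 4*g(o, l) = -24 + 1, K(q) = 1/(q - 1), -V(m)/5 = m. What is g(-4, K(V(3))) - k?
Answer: -28780225/4 ≈ -7.1951e+6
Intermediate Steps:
V(m) = -5*m
K(q) = 1/(-1 + q)
g(o, l) = -25/4 (g(o, l) = -½ + (-24 + 1)/4 = -½ + (¼)*(-23) = -½ - 23/4 = -25/4)
k = 7195050 (k = -2439*(-2950) = 7195050)
g(-4, K(V(3))) - k = -25/4 - 1*7195050 = -25/4 - 7195050 = -28780225/4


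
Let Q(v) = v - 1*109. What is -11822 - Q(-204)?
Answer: -11509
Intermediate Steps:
Q(v) = -109 + v (Q(v) = v - 109 = -109 + v)
-11822 - Q(-204) = -11822 - (-109 - 204) = -11822 - 1*(-313) = -11822 + 313 = -11509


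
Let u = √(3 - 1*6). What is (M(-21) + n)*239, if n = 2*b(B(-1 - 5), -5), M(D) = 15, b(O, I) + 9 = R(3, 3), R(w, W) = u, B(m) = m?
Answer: -717 + 478*I*√3 ≈ -717.0 + 827.92*I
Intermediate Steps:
u = I*√3 (u = √(3 - 6) = √(-3) = I*√3 ≈ 1.732*I)
R(w, W) = I*√3
b(O, I) = -9 + I*√3
n = -18 + 2*I*√3 (n = 2*(-9 + I*√3) = -18 + 2*I*√3 ≈ -18.0 + 3.4641*I)
(M(-21) + n)*239 = (15 + (-18 + 2*I*√3))*239 = (-3 + 2*I*√3)*239 = -717 + 478*I*√3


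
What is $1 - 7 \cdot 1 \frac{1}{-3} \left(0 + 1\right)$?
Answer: $\frac{10}{3} \approx 3.3333$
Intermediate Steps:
$1 - 7 \cdot 1 \frac{1}{-3} \left(0 + 1\right) = 1 - 7 \cdot 1 \left(- \frac{1}{3}\right) 1 = 1 - 7 \left(\left(- \frac{1}{3}\right) 1\right) = 1 - - \frac{7}{3} = 1 + \frac{7}{3} = \frac{10}{3}$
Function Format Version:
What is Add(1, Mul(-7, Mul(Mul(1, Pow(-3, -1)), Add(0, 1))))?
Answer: Rational(10, 3) ≈ 3.3333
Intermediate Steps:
Add(1, Mul(-7, Mul(Mul(1, Pow(-3, -1)), Add(0, 1)))) = Add(1, Mul(-7, Mul(Mul(1, Rational(-1, 3)), 1))) = Add(1, Mul(-7, Mul(Rational(-1, 3), 1))) = Add(1, Mul(-7, Rational(-1, 3))) = Add(1, Rational(7, 3)) = Rational(10, 3)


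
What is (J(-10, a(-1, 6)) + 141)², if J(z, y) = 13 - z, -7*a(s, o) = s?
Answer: 26896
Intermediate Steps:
a(s, o) = -s/7
(J(-10, a(-1, 6)) + 141)² = ((13 - 1*(-10)) + 141)² = ((13 + 10) + 141)² = (23 + 141)² = 164² = 26896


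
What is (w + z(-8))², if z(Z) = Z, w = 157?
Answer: 22201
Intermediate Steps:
(w + z(-8))² = (157 - 8)² = 149² = 22201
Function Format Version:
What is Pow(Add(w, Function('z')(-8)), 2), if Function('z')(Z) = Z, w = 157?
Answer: 22201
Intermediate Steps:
Pow(Add(w, Function('z')(-8)), 2) = Pow(Add(157, -8), 2) = Pow(149, 2) = 22201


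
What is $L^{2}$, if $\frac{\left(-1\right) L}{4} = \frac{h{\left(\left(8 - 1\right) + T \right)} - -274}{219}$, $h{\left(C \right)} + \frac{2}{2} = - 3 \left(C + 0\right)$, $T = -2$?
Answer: $\frac{118336}{5329} \approx 22.206$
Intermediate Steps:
$h{\left(C \right)} = -1 - 3 C$ ($h{\left(C \right)} = -1 - 3 \left(C + 0\right) = -1 - 3 C$)
$L = - \frac{344}{73}$ ($L = - 4 \frac{\left(-1 - 3 \left(\left(8 - 1\right) - 2\right)\right) - -274}{219} = - 4 \left(\left(-1 - 3 \left(7 - 2\right)\right) + 274\right) \frac{1}{219} = - 4 \left(\left(-1 - 15\right) + 274\right) \frac{1}{219} = - 4 \left(-16 + 274\right) \frac{1}{219} = - 4 \cdot 258 \cdot \frac{1}{219} = \left(-4\right) \frac{86}{73} = - \frac{344}{73} \approx -4.7123$)
$L^{2} = \left(- \frac{344}{73}\right)^{2} = \frac{118336}{5329}$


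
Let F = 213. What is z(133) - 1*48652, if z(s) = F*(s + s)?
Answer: 8006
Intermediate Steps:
z(s) = 426*s (z(s) = 213*(s + s) = 213*(2*s) = 426*s)
z(133) - 1*48652 = 426*133 - 1*48652 = 56658 - 48652 = 8006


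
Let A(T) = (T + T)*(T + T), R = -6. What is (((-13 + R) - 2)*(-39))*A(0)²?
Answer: 0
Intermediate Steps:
A(T) = 4*T² (A(T) = (2*T)*(2*T) = 4*T²)
(((-13 + R) - 2)*(-39))*A(0)² = (((-13 - 6) - 2)*(-39))*(4*0²)² = ((-19 - 2)*(-39))*(4*0)² = -21*(-39)*0² = 819*0 = 0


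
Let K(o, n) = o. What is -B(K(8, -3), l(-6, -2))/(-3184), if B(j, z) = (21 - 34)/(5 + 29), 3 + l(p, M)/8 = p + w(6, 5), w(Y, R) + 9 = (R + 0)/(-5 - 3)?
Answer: -13/108256 ≈ -0.00012009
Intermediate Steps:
w(Y, R) = -9 - R/8 (w(Y, R) = -9 + (R + 0)/(-5 - 3) = -9 + R/(-8) = -9 + R*(-1/8) = -9 - R/8)
l(p, M) = -101 + 8*p (l(p, M) = -24 + 8*(p + (-9 - 1/8*5)) = -24 + 8*(p + (-9 - 5/8)) = -24 + 8*(p - 77/8) = -24 + 8*(-77/8 + p) = -24 + (-77 + 8*p) = -101 + 8*p)
B(j, z) = -13/34
-B(K(8, -3), l(-6, -2))/(-3184) = -1*(-13/34)/(-3184) = (13/34)*(-1/3184) = -13/108256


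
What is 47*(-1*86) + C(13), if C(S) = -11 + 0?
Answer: -4053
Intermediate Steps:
C(S) = -11
47*(-1*86) + C(13) = 47*(-1*86) - 11 = 47*(-86) - 11 = -4042 - 11 = -4053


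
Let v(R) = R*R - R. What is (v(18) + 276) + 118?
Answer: 700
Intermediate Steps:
v(R) = R**2 - R
(v(18) + 276) + 118 = (18*(-1 + 18) + 276) + 118 = (18*17 + 276) + 118 = (306 + 276) + 118 = 582 + 118 = 700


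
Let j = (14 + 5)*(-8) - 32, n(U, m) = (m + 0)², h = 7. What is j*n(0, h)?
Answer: -9016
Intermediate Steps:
n(U, m) = m²
j = -184 (j = 19*(-8) - 32 = -152 - 32 = -184)
j*n(0, h) = -184*7² = -184*49 = -9016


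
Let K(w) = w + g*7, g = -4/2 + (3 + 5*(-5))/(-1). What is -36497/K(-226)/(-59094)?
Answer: -36497/5082084 ≈ -0.0071815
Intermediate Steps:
g = 20 (g = -4*1/2 + (3 - 25)*(-1) = -2 - 22*(-1) = -2 + 22 = 20)
K(w) = 140 + w (K(w) = w + 20*7 = w + 140 = 140 + w)
-36497/K(-226)/(-59094) = -36497/(140 - 226)/(-59094) = -36497/(-86)*(-1/59094) = -36497*(-1/86)*(-1/59094) = (36497/86)*(-1/59094) = -36497/5082084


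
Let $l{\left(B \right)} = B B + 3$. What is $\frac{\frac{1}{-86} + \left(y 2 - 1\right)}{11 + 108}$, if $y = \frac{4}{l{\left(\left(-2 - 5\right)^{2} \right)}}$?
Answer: $- \frac{7445}{878662} \approx -0.0084731$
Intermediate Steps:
$l{\left(B \right)} = 3 + B^{2}$ ($l{\left(B \right)} = B^{2} + 3 = 3 + B^{2}$)
$y = \frac{1}{601}$ ($y = \frac{4}{3 + \left(\left(-2 - 5\right)^{2}\right)^{2}} = \frac{4}{3 + \left(\left(-7\right)^{2}\right)^{2}} = \frac{4}{3 + 49^{2}} = \frac{4}{3 + 2401} = \frac{4}{2404} = 4 \cdot \frac{1}{2404} = \frac{1}{601} \approx 0.0016639$)
$\frac{\frac{1}{-86} + \left(y 2 - 1\right)}{11 + 108} = \frac{\frac{1}{-86} + \left(\frac{1}{601} \cdot 2 - 1\right)}{11 + 108} = \frac{- \frac{1}{86} + \left(\frac{2}{601} - 1\right)}{119} = \left(- \frac{1}{86} - \frac{599}{601}\right) \frac{1}{119} = \left(- \frac{52115}{51686}\right) \frac{1}{119} = - \frac{7445}{878662}$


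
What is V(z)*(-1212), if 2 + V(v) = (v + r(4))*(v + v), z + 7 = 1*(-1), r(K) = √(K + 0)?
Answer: -113928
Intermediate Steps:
r(K) = √K
z = -8 (z = -7 + 1*(-1) = -7 - 1 = -8)
V(v) = -2 + 2*v*(2 + v) (V(v) = -2 + (v + √4)*(v + v) = -2 + (v + 2)*(2*v) = -2 + (2 + v)*(2*v) = -2 + 2*v*(2 + v))
V(z)*(-1212) = (-2 + 2*(-8)² + 4*(-8))*(-1212) = (-2 + 2*64 - 32)*(-1212) = (-2 + 128 - 32)*(-1212) = 94*(-1212) = -113928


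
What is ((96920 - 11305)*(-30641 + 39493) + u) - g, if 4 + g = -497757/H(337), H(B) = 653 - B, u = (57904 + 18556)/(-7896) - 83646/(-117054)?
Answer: 219589775831344825/289747668 ≈ 7.5787e+8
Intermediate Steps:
u = -16447381/1833846 (u = 76460*(-1/7896) - 83646*(-1/117054) = -19115/1974 + 4647/6503 = -16447381/1833846 ≈ -8.9688)
g = -499021/316 (g = -4 - 497757/(653 - 1*337) = -4 - 497757/(653 - 337) = -4 - 497757/316 = -499021/316 ≈ -1579.2)
((96920 - 11305)*(-30641 + 39493) + u) - g = ((96920 - 11305)*(-30641 + 39493) - 16447381/1833846) - 1*(-499021/316) = (85615*8852 - 16447381/1833846) + 499021/316 = (757863980 - 16447381/1833846) + 499021/316 = 1389805811819699/1833846 + 499021/316 = 219589775831344825/289747668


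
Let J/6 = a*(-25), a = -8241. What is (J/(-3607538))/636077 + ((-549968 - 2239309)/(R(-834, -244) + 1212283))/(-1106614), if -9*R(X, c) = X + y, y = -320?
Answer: 21338859575346592959/13854129033132152505494182 ≈ 1.5403e-6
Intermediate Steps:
J = 1236150 (J = 6*(-8241*(-25)) = 6*206025 = 1236150)
R(X, c) = 320/9 - X/9 (R(X, c) = -(X - 320)/9 = -(-320 + X)/9 = 320/9 - X/9)
(J/(-3607538))/636077 + ((-549968 - 2239309)/(R(-834, -244) + 1212283))/(-1106614) = (1236150/(-3607538))/636077 + ((-549968 - 2239309)/((320/9 - ⅑*(-834)) + 1212283))/(-1106614) = (1236150*(-1/3607538))*(1/636077) - 2789277/((320/9 + 278/3) + 1212283)*(-1/1106614) = -618075/1803769*1/636077 - 2789277/(1154/9 + 1212283)*(-1/1106614) = -618075/1147335974213 - 2789277/10911701/9*(-1/1106614) = -618075/1147335974213 - 2789277*9/10911701*(-1/1106614) = -618075/1147335974213 - 25103493/10911701*(-1/1106614) = -618075/1147335974213 + 25103493/12075041090414 = 21338859575346592959/13854129033132152505494182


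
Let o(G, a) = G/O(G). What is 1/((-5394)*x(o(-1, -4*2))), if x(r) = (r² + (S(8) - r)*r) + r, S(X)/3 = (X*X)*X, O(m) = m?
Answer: -1/8290578 ≈ -1.2062e-7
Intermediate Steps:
S(X) = 3*X³ (S(X) = 3*((X*X)*X) = 3*(X²*X) = 3*X³)
o(G, a) = 1 (o(G, a) = G/G = 1)
x(r) = r + r² + r*(1536 - r) (x(r) = (r² + (3*8³ - r)*r) + r = (r² + (3*512 - r)*r) + r = (r² + (1536 - r)*r) + r = (r² + r*(1536 - r)) + r = r + r² + r*(1536 - r))
1/((-5394)*x(o(-1, -4*2))) = 1/((-5394)*((1537*1))) = -1/5394/1537 = -1/5394*1/1537 = -1/8290578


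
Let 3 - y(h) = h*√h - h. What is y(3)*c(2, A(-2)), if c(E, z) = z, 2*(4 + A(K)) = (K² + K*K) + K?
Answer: -6 + 3*√3 ≈ -0.80385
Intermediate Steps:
A(K) = -4 + K² + K/2 (A(K) = -4 + ((K² + K*K) + K)/2 = -4 + ((K² + K²) + K)/2 = -4 + (2*K² + K)/2 = -4 + (K + 2*K²)/2 = -4 + (K² + K/2) = -4 + K² + K/2)
y(h) = 3 + h - h^(3/2) (y(h) = 3 - (h*√h - h) = 3 - (h^(3/2) - h) = 3 + (h - h^(3/2)) = 3 + h - h^(3/2))
y(3)*c(2, A(-2)) = (3 + 3 - 3^(3/2))*(-4 + (-2)² + (½)*(-2)) = (3 + 3 - 3*√3)*(-4 + 4 - 1) = (3 + 3 - 3*√3)*(-1) = (6 - 3*√3)*(-1) = -6 + 3*√3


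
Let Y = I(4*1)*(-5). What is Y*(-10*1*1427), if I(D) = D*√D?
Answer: 570800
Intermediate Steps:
I(D) = D^(3/2)
Y = -40 (Y = (4*1)^(3/2)*(-5) = 4^(3/2)*(-5) = 8*(-5) = -40)
Y*(-10*1*1427) = -40*(-10*1)*1427 = -(-400)*1427 = -40*(-14270) = 570800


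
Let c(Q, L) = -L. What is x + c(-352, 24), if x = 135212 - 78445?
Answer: 56743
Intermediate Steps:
x = 56767
x + c(-352, 24) = 56767 - 1*24 = 56767 - 24 = 56743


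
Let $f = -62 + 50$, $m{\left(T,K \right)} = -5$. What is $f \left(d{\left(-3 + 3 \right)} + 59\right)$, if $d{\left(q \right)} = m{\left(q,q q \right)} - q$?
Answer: $-648$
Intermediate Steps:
$f = -12$
$d{\left(q \right)} = -5 - q$
$f \left(d{\left(-3 + 3 \right)} + 59\right) = - 12 \left(\left(-5 - \left(-3 + 3\right)\right) + 59\right) = - 12 \left(\left(-5 - 0\right) + 59\right) = - 12 \left(\left(-5 + 0\right) + 59\right) = - 12 \left(-5 + 59\right) = \left(-12\right) 54 = -648$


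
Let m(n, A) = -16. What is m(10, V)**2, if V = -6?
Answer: 256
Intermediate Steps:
m(10, V)**2 = (-16)**2 = 256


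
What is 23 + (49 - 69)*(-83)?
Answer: 1683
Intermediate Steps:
23 + (49 - 69)*(-83) = 23 - 20*(-83) = 23 + 1660 = 1683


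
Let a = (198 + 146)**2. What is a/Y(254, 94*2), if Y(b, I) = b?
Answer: 59168/127 ≈ 465.89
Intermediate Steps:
a = 118336 (a = 344**2 = 118336)
a/Y(254, 94*2) = 118336/254 = 118336*(1/254) = 59168/127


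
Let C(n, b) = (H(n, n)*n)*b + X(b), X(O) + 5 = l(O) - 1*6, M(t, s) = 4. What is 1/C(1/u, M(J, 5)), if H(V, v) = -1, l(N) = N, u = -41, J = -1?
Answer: -41/283 ≈ -0.14488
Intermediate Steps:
X(O) = -11 + O (X(O) = -5 + (O - 1*6) = -5 + (O - 6) = -5 + (-6 + O) = -11 + O)
C(n, b) = -11 + b - b*n (C(n, b) = (-n)*b + (-11 + b) = -b*n + (-11 + b) = -11 + b - b*n)
1/C(1/u, M(J, 5)) = 1/(-11 + 4 - 1*4/(-41)) = 1/(-11 + 4 - 1*4*(-1/41)) = 1/(-11 + 4 + 4/41) = 1/(-283/41) = -41/283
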